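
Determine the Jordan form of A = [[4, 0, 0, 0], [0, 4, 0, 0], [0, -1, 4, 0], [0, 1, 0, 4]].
The characteristic polynomial is det(xI - A) = (x - 4)^4, so the eigenvalues are 4 (algebraic multiplicity 4).

For λ = 4: rank(A - 4I) = 1, rank((A - 4I)^2) = 0. The eigenspace has dimension 4 - 1 = 3, so there are 3 Jordan blocks; the rank sequence gives block sizes [2, 1, 1].

Assembling the blocks gives the Jordan form J above.

J = [[4, 1, 0, 0], [0, 4, 0, 0], [0, 0, 4, 0], [0, 0, 0, 4]]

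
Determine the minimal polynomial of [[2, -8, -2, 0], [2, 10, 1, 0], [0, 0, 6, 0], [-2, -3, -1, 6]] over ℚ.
The characteristic polynomial factors as (x - 6)^4. The minimal polynomial is ∏(x - λ)^{k_λ} where k_λ is the size of the largest Jordan block at λ.

For λ = 6: rank(A - 6I) = 2, and the largest Jordan block has size 3 (the smallest k with rank((A - 6I)^k) = rank((A - 6I)^(k+1))).

So m_A(x) = (x - 6)^3.

m_A(x) = (x - 6)^3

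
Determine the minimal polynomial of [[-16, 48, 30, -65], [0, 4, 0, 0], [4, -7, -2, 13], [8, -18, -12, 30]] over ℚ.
The characteristic polynomial factors as (x - 4)^4. The minimal polynomial is ∏(x - λ)^{k_λ} where k_λ is the size of the largest Jordan block at λ.

For λ = 4: rank(A - 4I) = 2, and the largest Jordan block has size 2 (the smallest k with rank((A - 4I)^k) = rank((A - 4I)^(k+1))).

So m_A(x) = (x - 4)^2.

m_A(x) = (x - 4)^2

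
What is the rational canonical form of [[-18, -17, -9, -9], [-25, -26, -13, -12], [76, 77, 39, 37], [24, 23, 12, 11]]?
R = [[0, 0, 0, -4], [1, 0, 0, -12], [0, 1, 0, -5], [0, 0, 1, 6]]

The invariant factors of A (the non-unit diagonal entries of the Smith normal form of xI - A over ℚ[x]) are (x^2 - 3x - 2)^2, each dividing the next. The characteristic polynomial is their product, (x^2 - 3x - 2)^2.

The rational canonical form is the block-diagonal matrix of companion matrices C(f_i):
R = [[0, 0, 0, -4], [1, 0, 0, -12], [0, 1, 0, -5], [0, 0, 1, 6]].

Note the characteristic polynomial does not split into linear factors over ℚ, so A has no Jordan form over ℚ; the rational canonical form exists over any field.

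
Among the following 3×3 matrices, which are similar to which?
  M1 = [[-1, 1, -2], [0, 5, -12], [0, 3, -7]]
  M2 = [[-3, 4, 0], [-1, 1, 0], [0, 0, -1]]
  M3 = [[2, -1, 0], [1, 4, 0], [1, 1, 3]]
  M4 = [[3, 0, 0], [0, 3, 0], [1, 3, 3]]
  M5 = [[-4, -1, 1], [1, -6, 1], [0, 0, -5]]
3 classes: {M1, M2}, {M3, M4}, {M5}

Characteristic polynomials: χ_{M1} = (x + 1)^3, χ_{M2} = (x + 1)^3, χ_{M3} = (x - 3)^3, χ_{M4} = (x - 3)^3, χ_{M5} = (x + 5)^3.

{M1, M2}: invariant factors x + 1, (x + 1)^2.

{M3, M4}: invariant factors x - 3, (x - 3)^2.

{M5}: invariant factors x + 5, (x + 5)^2.

Matrices are similar if and only if their invariant-factor lists agree; the partition into similarity classes is {M1, M2}, {M3, M4}, {M5}.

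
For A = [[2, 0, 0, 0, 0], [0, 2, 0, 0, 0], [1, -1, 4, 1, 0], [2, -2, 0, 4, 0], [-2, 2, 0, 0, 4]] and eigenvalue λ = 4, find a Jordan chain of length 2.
v_1 = [[0, 0, 0, 1, 0]]^T, v_2 = [[0, 0, 1, 0, 0]]^T

We seek v_1 ∈ ker((A - 4I)^2) \ ker(A - 4I), then set v_{i+1} = (A - 4I) v_i.

One such chain is v_1 = [[0, 0, 0, 1, 0]]^T, v_2 = [[0, 0, 1, 0, 0]]^T. Check: (A - 4I) v_2 = [[0, 0, 0, 0, 0]]^T = 0.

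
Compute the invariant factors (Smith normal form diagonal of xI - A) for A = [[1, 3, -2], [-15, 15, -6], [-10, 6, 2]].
x - 6, (x - 6)^2

The Jordan structure of A has elementary divisors (x - 6)^2, (x - 6). Arranging the block sizes at each eigenvalue in decreasing order and taking row products gives the invariant factors.

Invariant factors (smallest first, each dividing the next): x - 6, (x - 6)^2.

Check: the last factor (x - 6)^2 is the minimal polynomial, and the product (x - 6)^3 is the characteristic polynomial.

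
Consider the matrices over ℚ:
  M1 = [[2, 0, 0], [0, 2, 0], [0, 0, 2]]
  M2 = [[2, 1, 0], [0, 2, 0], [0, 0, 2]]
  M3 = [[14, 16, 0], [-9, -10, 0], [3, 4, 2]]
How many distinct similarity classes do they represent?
Characteristic polynomials: χ_{M1} = (x - 2)^3, χ_{M2} = (x - 2)^3, χ_{M3} = (x - 2)^3.

{M1}: invariant factors x - 2, x - 2, x - 2.

{M2, M3}: invariant factors x - 2, (x - 2)^2.

Matrices are similar if and only if their invariant-factor lists agree; the partition into similarity classes is {M1}, {M2, M3}.

2 classes: {M1}, {M2, M3}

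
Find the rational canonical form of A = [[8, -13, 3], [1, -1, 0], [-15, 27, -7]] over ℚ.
R = [[0, 0, 1], [1, 0, -1], [0, 1, 0]]

The invariant factors of A (the non-unit diagonal entries of the Smith normal form of xI - A over ℚ[x]) are x^3 + x - 1, each dividing the next. The characteristic polynomial is their product, x^3 + x - 1.

The rational canonical form is the block-diagonal matrix of companion matrices C(f_i):
R = [[0, 0, 1], [1, 0, -1], [0, 1, 0]].

Note the characteristic polynomial does not split into linear factors over ℚ, so A has no Jordan form over ℚ; the rational canonical form exists over any field.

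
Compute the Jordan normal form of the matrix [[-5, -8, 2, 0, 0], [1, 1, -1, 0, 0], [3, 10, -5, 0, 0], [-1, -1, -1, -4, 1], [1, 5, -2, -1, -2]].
J = [[-3, 1, 0, 0, 0], [0, -3, 1, 0, 0], [0, 0, -3, 0, 0], [0, 0, 0, -3, 1], [0, 0, 0, 0, -3]]

The characteristic polynomial is det(xI - A) = (x + 3)^5, so the eigenvalues are -3 (algebraic multiplicity 5).

For λ = -3: rank(A + 3I) = 3, rank((A + 3I)^2) = 1, rank((A + 3I)^3) = 0. The eigenspace has dimension 5 - 3 = 2, so there are 2 Jordan blocks; the rank sequence gives block sizes [3, 2].

Assembling the blocks gives the Jordan form J above.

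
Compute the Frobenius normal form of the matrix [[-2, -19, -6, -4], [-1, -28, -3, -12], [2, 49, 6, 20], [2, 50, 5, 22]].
The invariant factors of A (the non-unit diagonal entries of the Smith normal form of xI - A over ℚ[x]) are (x + 2)(x^3 - 4x - 4), each dividing the next. The characteristic polynomial is their product, (x + 2)(x^3 - 4x - 4).

The rational canonical form is the block-diagonal matrix of companion matrices C(f_i):
R = [[0, 0, 0, 8], [1, 0, 0, 12], [0, 1, 0, 4], [0, 0, 1, -2]].

Note the characteristic polynomial does not split into linear factors over ℚ, so A has no Jordan form over ℚ; the rational canonical form exists over any field.

R = [[0, 0, 0, 8], [1, 0, 0, 12], [0, 1, 0, 4], [0, 0, 1, -2]]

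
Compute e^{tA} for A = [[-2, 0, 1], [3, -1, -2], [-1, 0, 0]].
A has Jordan form J = [[-1, 1, 0], [0, -1, 1], [0, 0, -1]] with A = PJP^{-1}, so e^{tA} = P e^{tJ} P^{-1}.

For a Jordan block J_k(λ), e^{tJ_k(λ)} = e^{λt} · (I + tN + t^2 N^2/2! + ... + t^{k-1} N^{k-1}/(k-1)!) where N is the nilpotent superdiagonal part.

Assembling the blocks and conjugating back gives the entries of e^{tA} as shown above.

e^{tA} = [[(1 - t)*e^{-t}, 0, t*e^{-t}], [t*(6 - t)*e^{-t}/2, e^{-t}, t*(t - 4)*e^{-t}/2], [-t*e^{-t}, 0, (t + 1)*e^{-t}]]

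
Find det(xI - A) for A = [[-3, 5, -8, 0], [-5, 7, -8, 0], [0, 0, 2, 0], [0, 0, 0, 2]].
xI - A = [[x + 3, -5, 8, 0], [5, x - 7, 8, 0], [0, 0, x - 2, 0], [0, 0, 0, x - 2]].

Expanding det(xI - A) along the first row:
det(xI - A) = + (x + 3)·det([[x - 7, 8, 0], [0, x - 2, 0], [0, 0, x - 2]]) - (-5)·det([[5, 8, 0], [0, x - 2, 0], [0, 0, x - 2]]) + (8)·det([[5, x - 7, 0], [0, 0, 0], [0, 0, x - 2]]) - (0)·det([[5, x - 7, 8], [0, 0, x - 2], [0, 0, 0]]).

Evaluating gives χ_A(x) = x^4 - 8x^3 + 24x^2 - 32x + 16 = (x - 2)^4.

χ_A(x) = (x - 2)^4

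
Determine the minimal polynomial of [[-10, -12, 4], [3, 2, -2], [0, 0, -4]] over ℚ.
The characteristic polynomial factors as (x + 4)^3. The minimal polynomial is ∏(x - λ)^{k_λ} where k_λ is the size of the largest Jordan block at λ.

For λ = -4: rank(A + 4I) = 1, and the largest Jordan block has size 2 (the smallest k with rank((A + 4I)^k) = rank((A + 4I)^(k+1))).

So m_A(x) = (x + 4)^2.

m_A(x) = (x + 4)^2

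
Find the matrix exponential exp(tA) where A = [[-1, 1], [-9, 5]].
A has Jordan form J = [[2, 1], [0, 2]] with A = PJP^{-1}, so e^{tA} = P e^{tJ} P^{-1}.

For a Jordan block J_k(λ), e^{tJ_k(λ)} = e^{λt} · (I + tN + t^2 N^2/2! + ... + t^{k-1} N^{k-1}/(k-1)!) where N is the nilpotent superdiagonal part.

Assembling the blocks and conjugating back gives the entries of e^{tA} as shown above.

e^{tA} = [[(1 - 3*t)*e^{2*t}, t*e^{2*t}], [-9*t*e^{2*t}, (3*t + 1)*e^{2*t}]]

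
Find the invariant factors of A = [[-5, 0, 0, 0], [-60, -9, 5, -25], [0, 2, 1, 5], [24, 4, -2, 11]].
The Jordan structure of A has elementary divisors (x + 5), (x - 1)^3. Arranging the block sizes at each eigenvalue in decreasing order and taking row products gives the invariant factors.

Invariant factors (smallest first, each dividing the next): (x - 1)^3(x + 5).

Check: the last factor (x - 1)^3(x + 5) is the minimal polynomial, and the product (x - 1)^3(x + 5) is the characteristic polynomial.

(x - 1)^3(x + 5)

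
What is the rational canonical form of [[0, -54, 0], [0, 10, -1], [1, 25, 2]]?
The invariant factors of A (the non-unit diagonal entries of the Smith normal form of xI - A over ℚ[x]) are (x - 6)(x - 3)^2, each dividing the next. The characteristic polynomial is their product, (x - 6)(x - 3)^2.

The rational canonical form is the block-diagonal matrix of companion matrices C(f_i):
R = [[0, 0, 54], [1, 0, -45], [0, 1, 12]].

R = [[0, 0, 54], [1, 0, -45], [0, 1, 12]]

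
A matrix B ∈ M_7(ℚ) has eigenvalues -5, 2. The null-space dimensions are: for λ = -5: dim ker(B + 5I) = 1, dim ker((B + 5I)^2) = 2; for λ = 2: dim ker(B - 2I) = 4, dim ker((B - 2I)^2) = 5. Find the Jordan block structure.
Jordan blocks: (-5, 2), (2, 2), (2, 1), (2, 1), (2, 1)

λ = -5: successive nullity increments [1, 1] count blocks of size ≥ k; block sizes are [2].
λ = 2: successive nullity increments [4, 1] count blocks of size ≥ k; block sizes are [2, 1, 1, 1].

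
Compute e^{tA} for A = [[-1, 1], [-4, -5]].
e^{tA} = [[(2*t + 1)*e^{-3*t}, t*e^{-3*t}], [-4*t*e^{-3*t}, (1 - 2*t)*e^{-3*t}]]

A has Jordan form J = [[-3, 1], [0, -3]] with A = PJP^{-1}, so e^{tA} = P e^{tJ} P^{-1}.

For a Jordan block J_k(λ), e^{tJ_k(λ)} = e^{λt} · (I + tN + t^2 N^2/2! + ... + t^{k-1} N^{k-1}/(k-1)!) where N is the nilpotent superdiagonal part.

Assembling the blocks and conjugating back gives the entries of e^{tA} as shown above.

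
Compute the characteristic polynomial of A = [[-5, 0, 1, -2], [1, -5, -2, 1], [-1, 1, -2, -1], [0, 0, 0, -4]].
xI - A = [[x + 5, 0, -1, 2], [-1, x + 5, 2, -1], [1, -1, x + 2, 1], [0, 0, 0, x + 4]].

Expanding det(xI - A) along the first row:
det(xI - A) = + (x + 5)·det([[x + 5, 2, -1], [-1, x + 2, 1], [0, 0, x + 4]]) - (0)·det([[-1, 2, -1], [1, x + 2, 1], [0, 0, x + 4]]) + (-1)·det([[-1, x + 5, -1], [1, -1, 1], [0, 0, x + 4]]) - (2)·det([[-1, x + 5, 2], [1, -1, x + 2], [0, 0, 0]]).

Evaluating gives χ_A(x) = x^4 + 16x^3 + 96x^2 + 256x + 256 = (x + 4)^4.

χ_A(x) = (x + 4)^4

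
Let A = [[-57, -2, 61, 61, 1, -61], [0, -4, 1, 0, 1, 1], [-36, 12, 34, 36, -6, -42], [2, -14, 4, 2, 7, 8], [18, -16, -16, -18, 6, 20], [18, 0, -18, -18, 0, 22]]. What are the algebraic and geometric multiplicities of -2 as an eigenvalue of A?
The characteristic polynomial is (x - 4)^3(x + 2)^2(x + 5), so the factor x + 2 appears with exponent 2: the algebraic multiplicity is 2.

rank(A + 2I) = 5, so the eigenspace has dimension 6 - 5 = 1: the geometric multiplicity is 1.

Since 1 < 2, A is not diagonalizable.

algebraic multiplicity 2, geometric multiplicity 1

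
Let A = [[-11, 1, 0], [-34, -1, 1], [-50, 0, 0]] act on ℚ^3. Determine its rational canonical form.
The invariant factors of A (the non-unit diagonal entries of the Smith normal form of xI - A over ℚ[x]) are (x + 2)(x + 5)^2, each dividing the next. The characteristic polynomial is their product, (x + 2)(x + 5)^2.

The rational canonical form is the block-diagonal matrix of companion matrices C(f_i):
R = [[0, 0, -50], [1, 0, -45], [0, 1, -12]].

R = [[0, 0, -50], [1, 0, -45], [0, 1, -12]]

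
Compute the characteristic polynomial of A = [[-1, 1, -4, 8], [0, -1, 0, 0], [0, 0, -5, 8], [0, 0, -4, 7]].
xI - A = [[x + 1, -1, 4, -8], [0, x + 1, 0, 0], [0, 0, x + 5, -8], [0, 0, 4, x - 7]].

Expanding det(xI - A) along the first row:
det(xI - A) = + (x + 1)·det([[x + 1, 0, 0], [0, x + 5, -8], [0, 4, x - 7]]) - (-1)·det([[0, 0, 0], [0, x + 5, -8], [0, 4, x - 7]]) + (4)·det([[0, x + 1, 0], [0, 0, -8], [0, 0, x - 7]]) - (-8)·det([[0, x + 1, 0], [0, 0, x + 5], [0, 0, 4]]).

Evaluating gives χ_A(x) = x^4 - 6x^2 - 8x - 3 = (x - 3)(x + 1)^3.

χ_A(x) = (x - 3)(x + 1)^3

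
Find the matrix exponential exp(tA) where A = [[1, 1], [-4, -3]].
e^{tA} = [[(2*t + 1)*e^{-t}, t*e^{-t}], [-4*t*e^{-t}, (1 - 2*t)*e^{-t}]]

A has Jordan form J = [[-1, 1], [0, -1]] with A = PJP^{-1}, so e^{tA} = P e^{tJ} P^{-1}.

For a Jordan block J_k(λ), e^{tJ_k(λ)} = e^{λt} · (I + tN + t^2 N^2/2! + ... + t^{k-1} N^{k-1}/(k-1)!) where N is the nilpotent superdiagonal part.

Assembling the blocks and conjugating back gives the entries of e^{tA} as shown above.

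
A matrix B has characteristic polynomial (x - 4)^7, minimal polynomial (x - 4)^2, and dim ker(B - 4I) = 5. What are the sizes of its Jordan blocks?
Jordan blocks: (4, 2), (4, 2), (4, 1), (4, 1), (4, 1)

λ = 4: algebraic multiplicity 7 (exponent in χ_B), largest block size 2 (exponent in m_B), 5 blocks (geometric multiplicity). These force block sizes [2, 2, 1, 1, 1].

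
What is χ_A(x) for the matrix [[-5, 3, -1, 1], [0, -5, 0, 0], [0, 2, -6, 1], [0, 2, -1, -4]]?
χ_A(x) = (x + 5)^4

xI - A = [[x + 5, -3, 1, -1], [0, x + 5, 0, 0], [0, -2, x + 6, -1], [0, -2, 1, x + 4]].

Expanding det(xI - A) along the first row:
det(xI - A) = + (x + 5)·det([[x + 5, 0, 0], [-2, x + 6, -1], [-2, 1, x + 4]]) - (-3)·det([[0, 0, 0], [0, x + 6, -1], [0, 1, x + 4]]) + (1)·det([[0, x + 5, 0], [0, -2, -1], [0, -2, x + 4]]) - (-1)·det([[0, x + 5, 0], [0, -2, x + 6], [0, -2, 1]]).

Evaluating gives χ_A(x) = x^4 + 20x^3 + 150x^2 + 500x + 625 = (x + 5)^4.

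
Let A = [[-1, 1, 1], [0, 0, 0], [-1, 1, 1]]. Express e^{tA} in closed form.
A has Jordan form J = [[0, 1, 0], [0, 0, 0], [0, 0, 0]] with A = PJP^{-1}, so e^{tA} = P e^{tJ} P^{-1}.

For a Jordan block J_k(λ), e^{tJ_k(λ)} = e^{λt} · (I + tN + t^2 N^2/2! + ... + t^{k-1} N^{k-1}/(k-1)!) where N is the nilpotent superdiagonal part.

Assembling the blocks and conjugating back gives the entries of e^{tA} as shown above.

e^{tA} = [[1 - t, t, t], [0, 1, 0], [-t, t, t + 1]]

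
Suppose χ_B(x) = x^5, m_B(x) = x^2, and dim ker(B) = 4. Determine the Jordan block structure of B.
Jordan blocks: (0, 2), (0, 1), (0, 1), (0, 1)

λ = 0: algebraic multiplicity 5 (exponent in χ_B), largest block size 2 (exponent in m_B), 4 blocks (geometric multiplicity). These force block sizes [2, 1, 1, 1].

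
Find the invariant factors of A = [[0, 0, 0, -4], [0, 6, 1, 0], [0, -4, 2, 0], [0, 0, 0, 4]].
x - 4, x(x - 4)^2

The Jordan structure of A has elementary divisors x, (x - 4)^2, (x - 4). Arranging the block sizes at each eigenvalue in decreasing order and taking row products gives the invariant factors.

Invariant factors (smallest first, each dividing the next): x - 4, x(x - 4)^2.

Check: the last factor x(x - 4)^2 is the minimal polynomial, and the product x(x - 4)^3 is the characteristic polynomial.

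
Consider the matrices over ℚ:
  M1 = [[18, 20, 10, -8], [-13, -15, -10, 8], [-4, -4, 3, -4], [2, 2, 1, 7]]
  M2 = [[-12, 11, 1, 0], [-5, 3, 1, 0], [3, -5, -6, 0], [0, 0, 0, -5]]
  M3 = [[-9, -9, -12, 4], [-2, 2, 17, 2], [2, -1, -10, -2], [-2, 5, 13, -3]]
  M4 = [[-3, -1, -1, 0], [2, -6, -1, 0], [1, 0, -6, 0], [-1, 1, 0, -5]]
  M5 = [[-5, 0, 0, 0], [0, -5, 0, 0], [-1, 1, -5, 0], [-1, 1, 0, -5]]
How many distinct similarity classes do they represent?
Characteristic polynomials: χ_{M1} = (x - 5)^3(x + 2), χ_{M2} = (x + 5)^4, χ_{M3} = (x + 5)^4, χ_{M4} = (x + 5)^4, χ_{M5} = (x + 5)^4.

{M1}: invariant factors x - 5, (x - 5)^2(x + 2).

{M2, M3, M4}: invariant factors x + 5, (x + 5)^3.

{M5}: invariant factors x + 5, x + 5, (x + 5)^2.

Matrices are similar if and only if their invariant-factor lists agree; the partition into similarity classes is {M1}, {M2, M3, M4}, {M5}.

3 classes: {M1}, {M2, M3, M4}, {M5}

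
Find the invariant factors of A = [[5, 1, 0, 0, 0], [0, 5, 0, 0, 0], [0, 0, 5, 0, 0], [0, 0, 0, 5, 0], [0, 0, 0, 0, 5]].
x - 5, x - 5, x - 5, (x - 5)^2

The Jordan structure of A has elementary divisors (x - 5)^2, (x - 5), (x - 5), (x - 5). Arranging the block sizes at each eigenvalue in decreasing order and taking row products gives the invariant factors.

Invariant factors (smallest first, each dividing the next): x - 5, x - 5, x - 5, (x - 5)^2.

Check: the last factor (x - 5)^2 is the minimal polynomial, and the product (x - 5)^5 is the characteristic polynomial.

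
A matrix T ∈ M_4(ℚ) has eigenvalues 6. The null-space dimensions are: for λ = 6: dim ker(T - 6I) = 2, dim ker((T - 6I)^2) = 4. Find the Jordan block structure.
λ = 6: successive nullity increments [2, 2] count blocks of size ≥ k; block sizes are [2, 2].

Jordan blocks: (6, 2), (6, 2)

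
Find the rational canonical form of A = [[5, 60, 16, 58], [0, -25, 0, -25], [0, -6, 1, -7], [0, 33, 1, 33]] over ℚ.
The invariant factors of A (the non-unit diagonal entries of the Smith normal form of xI - A over ℚ[x]) are x - 5, (x - 5)^2(x + 1), each dividing the next. The characteristic polynomial is their product, (x - 5)^3(x + 1).

The rational canonical form is the block-diagonal matrix of companion matrices C(f_i):
R = [[5, 0, 0, 0], [0, 0, 0, -25], [0, 1, 0, -15], [0, 0, 1, 9]].

R = [[5, 0, 0, 0], [0, 0, 0, -25], [0, 1, 0, -15], [0, 0, 1, 9]]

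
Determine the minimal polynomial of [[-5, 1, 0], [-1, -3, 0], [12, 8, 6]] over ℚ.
m_A(x) = (x - 6)(x + 4)^2

The characteristic polynomial factors as (x - 6)(x + 4)^2. The minimal polynomial is ∏(x - λ)^{k_λ} where k_λ is the size of the largest Jordan block at λ.

For λ = -4: rank(A + 4I) = 2, and the largest Jordan block has size 2 (the smallest k with rank((A + 4I)^k) = rank((A + 4I)^(k+1))).
For λ = 6: rank(A - 6I) = 2, and the largest Jordan block has size 1 (the smallest k with rank((A - 6I)^k) = rank((A - 6I)^(k+1))).

So m_A(x) = (x - 6)(x + 4)^2.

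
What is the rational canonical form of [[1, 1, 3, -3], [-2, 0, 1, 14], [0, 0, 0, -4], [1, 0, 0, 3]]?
R = [[0, 0, 0, -4], [1, 0, 0, 8], [0, 1, 0, -8], [0, 0, 1, 4]]

The invariant factors of A (the non-unit diagonal entries of the Smith normal form of xI - A over ℚ[x]) are (x^2 - 2x + 2)^2, each dividing the next. The characteristic polynomial is their product, (x^2 - 2x + 2)^2.

The rational canonical form is the block-diagonal matrix of companion matrices C(f_i):
R = [[0, 0, 0, -4], [1, 0, 0, 8], [0, 1, 0, -8], [0, 0, 1, 4]].

Note the characteristic polynomial does not split into linear factors over ℚ, so A has no Jordan form over ℚ; the rational canonical form exists over any field.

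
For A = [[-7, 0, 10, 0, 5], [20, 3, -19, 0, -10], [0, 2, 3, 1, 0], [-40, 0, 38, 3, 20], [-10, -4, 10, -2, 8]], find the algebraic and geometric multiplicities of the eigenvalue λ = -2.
The characteristic polynomial is (x - 3)^4(x + 2), so the factor x + 2 appears with exponent 1: the algebraic multiplicity is 1.

rank(A + 2I) = 4, so the eigenspace has dimension 5 - 4 = 1: the geometric multiplicity is 1.

algebraic multiplicity 1, geometric multiplicity 1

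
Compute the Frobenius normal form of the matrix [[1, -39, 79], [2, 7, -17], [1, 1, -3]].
The invariant factors of A (the non-unit diagonal entries of the Smith normal form of xI - A over ℚ[x]) are (x - 6)(x^2 + x + 5), each dividing the next. The characteristic polynomial is their product, (x - 6)(x^2 + x + 5).

The rational canonical form is the block-diagonal matrix of companion matrices C(f_i):
R = [[0, 0, 30], [1, 0, 1], [0, 1, 5]].

Note the characteristic polynomial does not split into linear factors over ℚ, so A has no Jordan form over ℚ; the rational canonical form exists over any field.

R = [[0, 0, 30], [1, 0, 1], [0, 1, 5]]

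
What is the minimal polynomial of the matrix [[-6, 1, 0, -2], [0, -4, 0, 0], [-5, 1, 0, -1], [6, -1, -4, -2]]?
The characteristic polynomial factors as (x + 2)^2(x + 4)^2. The minimal polynomial is ∏(x - λ)^{k_λ} where k_λ is the size of the largest Jordan block at λ.

For λ = -4: rank(A + 4I) = 3, and the largest Jordan block has size 2 (the smallest k with rank((A + 4I)^k) = rank((A + 4I)^(k+1))).
For λ = -2: rank(A + 2I) = 3, and the largest Jordan block has size 2 (the smallest k with rank((A + 2I)^k) = rank((A + 2I)^(k+1))).

So m_A(x) = (x + 2)^2(x + 4)^2.

m_A(x) = (x + 2)^2(x + 4)^2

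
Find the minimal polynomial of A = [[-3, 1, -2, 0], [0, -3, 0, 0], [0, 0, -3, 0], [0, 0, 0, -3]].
m_A(x) = (x + 3)^2

The characteristic polynomial factors as (x + 3)^4. The minimal polynomial is ∏(x - λ)^{k_λ} where k_λ is the size of the largest Jordan block at λ.

For λ = -3: rank(A + 3I) = 1, and the largest Jordan block has size 2 (the smallest k with rank((A + 3I)^k) = rank((A + 3I)^(k+1))).

So m_A(x) = (x + 3)^2.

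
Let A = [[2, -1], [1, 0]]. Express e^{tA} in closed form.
A has Jordan form J = [[1, 1], [0, 1]] with A = PJP^{-1}, so e^{tA} = P e^{tJ} P^{-1}.

For a Jordan block J_k(λ), e^{tJ_k(λ)} = e^{λt} · (I + tN + t^2 N^2/2! + ... + t^{k-1} N^{k-1}/(k-1)!) where N is the nilpotent superdiagonal part.

Assembling the blocks and conjugating back gives the entries of e^{tA} as shown above.

e^{tA} = [[(t + 1)*e^{t}, -t*e^{t}], [t*e^{t}, (1 - t)*e^{t}]]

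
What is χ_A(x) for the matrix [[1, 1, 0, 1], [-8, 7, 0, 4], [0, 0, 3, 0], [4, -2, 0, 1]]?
xI - A = [[x - 1, -1, 0, -1], [8, x - 7, 0, -4], [0, 0, x - 3, 0], [-4, 2, 0, x - 1]].

Expanding det(xI - A) along the first row:
det(xI - A) = + (x - 1)·det([[x - 7, 0, -4], [0, x - 3, 0], [2, 0, x - 1]]) - (-1)·det([[8, 0, -4], [0, x - 3, 0], [-4, 0, x - 1]]) + (0)·det([[8, x - 7, -4], [0, 0, 0], [-4, 2, x - 1]]) - (-1)·det([[8, x - 7, 0], [0, 0, x - 3], [-4, 2, 0]]).

Evaluating gives χ_A(x) = x^4 - 12x^3 + 54x^2 - 108x + 81 = (x - 3)^4.

χ_A(x) = (x - 3)^4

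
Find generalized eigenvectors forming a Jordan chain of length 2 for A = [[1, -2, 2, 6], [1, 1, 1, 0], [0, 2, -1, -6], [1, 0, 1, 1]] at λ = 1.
We seek v_1 ∈ ker((A - I)^2) \ ker(A - I), then set v_{i+1} = (A - I) v_i.

One such chain is v_1 = [[0, 0, 1, 0]]^T, v_2 = [[2, 1, -2, 1]]^T. Check: (A - I) v_2 = [[0, 0, 0, 0]]^T = 0.

v_1 = [[0, 0, 1, 0]]^T, v_2 = [[2, 1, -2, 1]]^T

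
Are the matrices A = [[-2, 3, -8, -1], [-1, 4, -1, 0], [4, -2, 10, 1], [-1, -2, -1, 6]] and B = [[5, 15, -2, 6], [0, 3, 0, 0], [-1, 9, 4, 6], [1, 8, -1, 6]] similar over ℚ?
Two matrices over a field are similar if and only if they have the same invariant factors.

Both A and B have characteristic polynomial (x - 6)^2(x - 3)^2 and minimal polynomial (x - 6)^2(x - 3)^2. Computing further, both have invariant factors (x - 6)^2(x - 3)^2. Hence A and B are similar.

Yes.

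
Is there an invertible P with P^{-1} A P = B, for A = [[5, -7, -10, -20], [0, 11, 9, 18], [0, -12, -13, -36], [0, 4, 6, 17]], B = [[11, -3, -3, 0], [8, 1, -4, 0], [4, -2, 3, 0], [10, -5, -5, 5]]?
Both have characteristic polynomial (x - 5)^4, but the minimal polynomial of A is (x - 5)^3 while the minimal polynomial of B is (x - 5)^2. The minimal polynomial is a similarity invariant, so A and B are not similar.

No.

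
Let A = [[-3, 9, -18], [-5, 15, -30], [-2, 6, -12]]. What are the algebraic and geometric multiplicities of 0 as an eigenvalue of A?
The characteristic polynomial is x^3, so the factor x appears with exponent 3: the algebraic multiplicity is 3.

rank(A) = 1, so the eigenspace has dimension 3 - 1 = 2: the geometric multiplicity is 2.

Since 2 < 3, A is not diagonalizable.

algebraic multiplicity 3, geometric multiplicity 2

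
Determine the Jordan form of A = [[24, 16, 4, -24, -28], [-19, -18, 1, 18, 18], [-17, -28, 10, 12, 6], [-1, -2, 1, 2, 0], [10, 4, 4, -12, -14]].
The characteristic polynomial is det(xI - A) = (x - 2)^4(x + 4), so the eigenvalues are -4 (algebraic multiplicity 1), 2 (algebraic multiplicity 4).

For λ = -4: algebraic multiplicity 1 gives one 1×1 block.

For λ = 2: rank(A - 2I) = 3, rank((A - 2I)^2) = 2, rank((A - 2I)^3) = 1. The eigenspace has dimension 5 - 3 = 2, so there are 2 Jordan blocks; the rank sequence gives block sizes [3, 1].

Assembling the blocks gives the Jordan form J above.

J = [[-4, 0, 0, 0, 0], [0, 2, 1, 0, 0], [0, 0, 2, 1, 0], [0, 0, 0, 2, 0], [0, 0, 0, 0, 2]]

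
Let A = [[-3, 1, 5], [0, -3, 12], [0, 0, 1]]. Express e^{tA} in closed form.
A has Jordan form J = [[-3, 1, 0], [0, -3, 0], [0, 0, 1]] with A = PJP^{-1}, so e^{tA} = P e^{tJ} P^{-1}.

For a Jordan block J_k(λ), e^{tJ_k(λ)} = e^{λt} · (I + tN + t^2 N^2/2! + ... + t^{k-1} N^{k-1}/(k-1)!) where N is the nilpotent superdiagonal part.

Assembling the blocks and conjugating back gives the entries of e^{tA} as shown above.

e^{tA} = [[e^{-3*t}, t*e^{-3*t}, (-3*t + 2*e^{4*t} - 2)*e^{-3*t}], [0, e^{-3*t}, 3*e^{t} - 3*e^{-3*t}], [0, 0, e^{t}]]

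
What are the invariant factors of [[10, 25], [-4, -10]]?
The Jordan structure of A has elementary divisors x^2. Arranging the block sizes at each eigenvalue in decreasing order and taking row products gives the invariant factors.

Invariant factors (smallest first, each dividing the next): x^2.

Check: the last factor x^2 is the minimal polynomial, and the product x^2 is the characteristic polynomial.

x^2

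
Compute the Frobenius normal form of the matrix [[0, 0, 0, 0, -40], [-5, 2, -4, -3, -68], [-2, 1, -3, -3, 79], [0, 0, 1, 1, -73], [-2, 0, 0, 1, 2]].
R = [[0, 0, 0, 0, -40], [1, 0, 0, 0, -2], [0, 1, 0, 0, 7], [0, 0, 1, 0, 7], [0, 0, 0, 1, 2]]

The invariant factors of A (the non-unit diagonal entries of the Smith normal form of xI - A over ℚ[x]) are (x - 4)(x + 2)(x^3 + x - 5), each dividing the next. The characteristic polynomial is their product, (x - 4)(x + 2)(x^3 + x - 5).

The rational canonical form is the block-diagonal matrix of companion matrices C(f_i):
R = [[0, 0, 0, 0, -40], [1, 0, 0, 0, -2], [0, 1, 0, 0, 7], [0, 0, 1, 0, 7], [0, 0, 0, 1, 2]].

Note the characteristic polynomial does not split into linear factors over ℚ, so A has no Jordan form over ℚ; the rational canonical form exists over any field.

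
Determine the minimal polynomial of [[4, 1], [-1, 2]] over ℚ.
m_A(x) = (x - 3)^2

The characteristic polynomial factors as (x - 3)^2. The minimal polynomial is ∏(x - λ)^{k_λ} where k_λ is the size of the largest Jordan block at λ.

For λ = 3: rank(A - 3I) = 1, and the largest Jordan block has size 2 (the smallest k with rank((A - 3I)^k) = rank((A - 3I)^(k+1))).

So m_A(x) = (x - 3)^2.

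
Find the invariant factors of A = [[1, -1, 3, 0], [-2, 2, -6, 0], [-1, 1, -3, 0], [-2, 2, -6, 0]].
x, x, x^2

The Jordan structure of A has elementary divisors x^2, x, x. Arranging the block sizes at each eigenvalue in decreasing order and taking row products gives the invariant factors.

Invariant factors (smallest first, each dividing the next): x, x, x^2.

Check: the last factor x^2 is the minimal polynomial, and the product x^4 is the characteristic polynomial.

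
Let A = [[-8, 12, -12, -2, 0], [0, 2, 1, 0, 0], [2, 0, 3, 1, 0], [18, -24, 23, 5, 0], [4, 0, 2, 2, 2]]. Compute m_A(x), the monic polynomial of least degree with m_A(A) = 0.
The characteristic polynomial factors as (x - 2)^4(x + 4). The minimal polynomial is ∏(x - λ)^{k_λ} where k_λ is the size of the largest Jordan block at λ.

For λ = -4: rank(A + 4I) = 4, and the largest Jordan block has size 1 (the smallest k with rank((A + 4I)^k) = rank((A + 4I)^(k+1))).
For λ = 2: rank(A - 2I) = 3, and the largest Jordan block has size 3 (the smallest k with rank((A - 2I)^k) = rank((A - 2I)^(k+1))).

So m_A(x) = (x - 2)^3(x + 4).

m_A(x) = (x - 2)^3(x + 4)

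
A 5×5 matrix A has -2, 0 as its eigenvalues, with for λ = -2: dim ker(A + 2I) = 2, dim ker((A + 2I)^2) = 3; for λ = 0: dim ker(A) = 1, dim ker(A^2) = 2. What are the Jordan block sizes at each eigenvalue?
Jordan blocks: (-2, 2), (-2, 1), (0, 2)

λ = -2: successive nullity increments [2, 1] count blocks of size ≥ k; block sizes are [2, 1].
λ = 0: successive nullity increments [1, 1] count blocks of size ≥ k; block sizes are [2].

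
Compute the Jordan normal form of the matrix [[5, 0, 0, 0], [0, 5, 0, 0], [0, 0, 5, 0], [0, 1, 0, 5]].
J = [[5, 1, 0, 0], [0, 5, 0, 0], [0, 0, 5, 0], [0, 0, 0, 5]]

The characteristic polynomial is det(xI - A) = (x - 5)^4, so the eigenvalues are 5 (algebraic multiplicity 4).

For λ = 5: rank(A - 5I) = 1, rank((A - 5I)^2) = 0. The eigenspace has dimension 4 - 1 = 3, so there are 3 Jordan blocks; the rank sequence gives block sizes [2, 1, 1].

Assembling the blocks gives the Jordan form J above.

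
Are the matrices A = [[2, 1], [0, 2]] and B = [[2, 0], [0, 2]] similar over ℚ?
No.

Both have characteristic polynomial (x - 2)^2, but the minimal polynomial of A is (x - 2)^2 while the minimal polynomial of B is x - 2. The minimal polynomial is a similarity invariant, so A and B are not similar.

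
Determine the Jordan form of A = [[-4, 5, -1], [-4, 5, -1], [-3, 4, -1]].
J = [[0, 1, 0], [0, 0, 1], [0, 0, 0]]

The characteristic polynomial is det(xI - A) = x^3, so the eigenvalues are 0 (algebraic multiplicity 3).

For λ = 0: rank(A) = 2, rank(A^2) = 1, rank(A^3) = 0. The eigenspace has dimension 3 - 2 = 1, so there is 1 Jordan block; the rank sequence gives block sizes [3].

Assembling the blocks gives the Jordan form J above.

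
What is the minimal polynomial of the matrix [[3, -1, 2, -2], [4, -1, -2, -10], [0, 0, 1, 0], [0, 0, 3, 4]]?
m_A(x) = (x - 4)(x - 1)^2

The characteristic polynomial factors as (x - 4)(x - 1)^3. The minimal polynomial is ∏(x - λ)^{k_λ} where k_λ is the size of the largest Jordan block at λ.

For λ = 1: rank(A - I) = 2, and the largest Jordan block has size 2 (the smallest k with rank((A - I)^k) = rank((A - I)^(k+1))).
For λ = 4: rank(A - 4I) = 3, and the largest Jordan block has size 1 (the smallest k with rank((A - 4I)^k) = rank((A - 4I)^(k+1))).

So m_A(x) = (x - 4)(x - 1)^2.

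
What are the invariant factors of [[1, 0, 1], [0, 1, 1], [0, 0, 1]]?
The Jordan structure of A has elementary divisors (x - 1)^2, (x - 1). Arranging the block sizes at each eigenvalue in decreasing order and taking row products gives the invariant factors.

Invariant factors (smallest first, each dividing the next): x - 1, (x - 1)^2.

Check: the last factor (x - 1)^2 is the minimal polynomial, and the product (x - 1)^3 is the characteristic polynomial.

x - 1, (x - 1)^2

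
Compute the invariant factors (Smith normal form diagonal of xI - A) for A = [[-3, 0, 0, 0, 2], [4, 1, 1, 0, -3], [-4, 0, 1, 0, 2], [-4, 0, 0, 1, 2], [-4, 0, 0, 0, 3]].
The Jordan structure of A has elementary divisors (x + 1), (x - 1)^2, (x - 1), (x - 1). Arranging the block sizes at each eigenvalue in decreasing order and taking row products gives the invariant factors.

Invariant factors (smallest first, each dividing the next): x - 1, x - 1, (x - 1)^2(x + 1).

Check: the last factor (x - 1)^2(x + 1) is the minimal polynomial, and the product (x - 1)^4(x + 1) is the characteristic polynomial.

x - 1, x - 1, (x - 1)^2(x + 1)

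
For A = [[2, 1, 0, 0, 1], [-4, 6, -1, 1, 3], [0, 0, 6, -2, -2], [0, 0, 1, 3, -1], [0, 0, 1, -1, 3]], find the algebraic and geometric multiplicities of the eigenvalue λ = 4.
algebraic multiplicity 5, geometric multiplicity 3

The characteristic polynomial is (x - 4)^5, so the factor x - 4 appears with exponent 5: the algebraic multiplicity is 5.

rank(A - 4I) = 2, so the eigenspace has dimension 5 - 2 = 3: the geometric multiplicity is 3.

Since 3 < 5, A is not diagonalizable.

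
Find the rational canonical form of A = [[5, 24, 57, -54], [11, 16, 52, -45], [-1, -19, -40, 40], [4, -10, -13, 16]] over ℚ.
The invariant factors of A (the non-unit diagonal entries of the Smith normal form of xI - A over ℚ[x]) are (x + 3)(x^3 + 3x - 5), each dividing the next. The characteristic polynomial is their product, (x + 3)(x^3 + 3x - 5).

The rational canonical form is the block-diagonal matrix of companion matrices C(f_i):
R = [[0, 0, 0, 15], [1, 0, 0, -4], [0, 1, 0, -3], [0, 0, 1, -3]].

Note the characteristic polynomial does not split into linear factors over ℚ, so A has no Jordan form over ℚ; the rational canonical form exists over any field.

R = [[0, 0, 0, 15], [1, 0, 0, -4], [0, 1, 0, -3], [0, 0, 1, -3]]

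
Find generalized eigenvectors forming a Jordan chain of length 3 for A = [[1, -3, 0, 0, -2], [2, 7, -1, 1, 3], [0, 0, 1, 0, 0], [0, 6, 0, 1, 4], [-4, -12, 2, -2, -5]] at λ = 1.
v_1 = [[0, 0, 0, 1, 0]]^T, v_2 = [[0, 1, 0, 0, -2]]^T, v_3 = [[1, 0, 0, -2, 0]]^T

We seek v_1 ∈ ker((A - I)^3) \ ker((A - I)^2), then set v_{i+1} = (A - I) v_i.

One such chain is v_1 = [[0, 0, 0, 1, 0]]^T, v_2 = [[0, 1, 0, 0, -2]]^T, v_3 = [[1, 0, 0, -2, 0]]^T. Check: (A - I) v_3 = [[0, 0, 0, 0, 0]]^T = 0.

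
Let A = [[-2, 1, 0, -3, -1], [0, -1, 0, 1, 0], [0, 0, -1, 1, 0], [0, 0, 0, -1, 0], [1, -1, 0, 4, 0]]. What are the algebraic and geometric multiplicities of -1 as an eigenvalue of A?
algebraic multiplicity 5, geometric multiplicity 3

The characteristic polynomial is (x + 1)^5, so the factor x + 1 appears with exponent 5: the algebraic multiplicity is 5.

rank(A + I) = 2, so the eigenspace has dimension 5 - 2 = 3: the geometric multiplicity is 3.

Since 3 < 5, A is not diagonalizable.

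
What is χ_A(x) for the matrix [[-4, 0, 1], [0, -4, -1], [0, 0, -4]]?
xI - A = [[x + 4, 0, -1], [0, x + 4, 1], [0, 0, x + 4]].

Expanding det(xI - A) along the first row:
det(xI - A) = + (x + 4)·det([[x + 4, 1], [0, x + 4]]) - (0)·det([[0, 1], [0, x + 4]]) + (-1)·det([[0, x + 4], [0, 0]]).

Evaluating gives χ_A(x) = x^3 + 12x^2 + 48x + 64 = (x + 4)^3.

χ_A(x) = (x + 4)^3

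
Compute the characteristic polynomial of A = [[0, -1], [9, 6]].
χ_A(x) = (x - 3)^2

xI - A = [[x, 1], [-9, x - 6]].

Expanding det(xI - A) along the first row:
det(xI - A) = + (x)·det([[x - 6]]) - (1)·det([[-9]]).

Evaluating gives χ_A(x) = x^2 - 6x + 9 = (x - 3)^2.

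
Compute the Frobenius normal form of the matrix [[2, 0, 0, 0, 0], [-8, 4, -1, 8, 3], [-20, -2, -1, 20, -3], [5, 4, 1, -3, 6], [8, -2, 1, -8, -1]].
The invariant factors of A (the non-unit diagonal entries of the Smith normal form of xI - A over ℚ[x]) are x - 2, x - 2, (x - 2)(x + 2)(x + 3), each dividing the next. The characteristic polynomial is their product, (x - 2)^3(x + 2)(x + 3).

The rational canonical form is the block-diagonal matrix of companion matrices C(f_i):
R = [[2, 0, 0, 0, 0], [0, 2, 0, 0, 0], [0, 0, 0, 0, 12], [0, 0, 1, 0, 4], [0, 0, 0, 1, -3]].

R = [[2, 0, 0, 0, 0], [0, 2, 0, 0, 0], [0, 0, 0, 0, 12], [0, 0, 1, 0, 4], [0, 0, 0, 1, -3]]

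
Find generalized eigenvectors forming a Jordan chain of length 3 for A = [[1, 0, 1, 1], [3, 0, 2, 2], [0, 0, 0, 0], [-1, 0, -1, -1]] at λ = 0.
v_1 = [[0, 0, 1, 0]]^T, v_2 = [[1, 2, 0, -1]]^T, v_3 = [[0, 1, 0, 0]]^T

We seek v_1 ∈ ker(A^3) \ ker(A^2), then set v_{i+1} = A v_i.

One such chain is v_1 = [[0, 0, 1, 0]]^T, v_2 = [[1, 2, 0, -1]]^T, v_3 = [[0, 1, 0, 0]]^T. Check: A v_3 = [[0, 0, 0, 0]]^T = 0.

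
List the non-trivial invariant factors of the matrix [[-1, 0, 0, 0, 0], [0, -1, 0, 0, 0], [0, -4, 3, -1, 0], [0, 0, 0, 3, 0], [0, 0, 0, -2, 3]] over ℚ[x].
(x - 3)(x + 1), (x - 3)^2(x + 1)

The Jordan structure of A has elementary divisors (x + 1), (x + 1), (x - 3)^2, (x - 3). Arranging the block sizes at each eigenvalue in decreasing order and taking row products gives the invariant factors.

Invariant factors (smallest first, each dividing the next): (x - 3)(x + 1), (x - 3)^2(x + 1).

Check: the last factor (x - 3)^2(x + 1) is the minimal polynomial, and the product (x - 3)^3(x + 1)^2 is the characteristic polynomial.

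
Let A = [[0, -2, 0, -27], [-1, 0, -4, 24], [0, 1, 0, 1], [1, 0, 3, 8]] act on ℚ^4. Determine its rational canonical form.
R = [[0, 0, 0, -25], [1, 0, 0, 40], [0, 1, 0, -26], [0, 0, 1, 8]]

The invariant factors of A (the non-unit diagonal entries of the Smith normal form of xI - A over ℚ[x]) are (x^2 - 4x + 5)^2, each dividing the next. The characteristic polynomial is their product, (x^2 - 4x + 5)^2.

The rational canonical form is the block-diagonal matrix of companion matrices C(f_i):
R = [[0, 0, 0, -25], [1, 0, 0, 40], [0, 1, 0, -26], [0, 0, 1, 8]].

Note the characteristic polynomial does not split into linear factors over ℚ, so A has no Jordan form over ℚ; the rational canonical form exists over any field.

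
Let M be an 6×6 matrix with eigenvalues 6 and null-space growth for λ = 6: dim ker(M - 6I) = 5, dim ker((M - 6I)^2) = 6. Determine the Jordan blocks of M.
λ = 6: successive nullity increments [5, 1] count blocks of size ≥ k; block sizes are [2, 1, 1, 1, 1].

Jordan blocks: (6, 2), (6, 1), (6, 1), (6, 1), (6, 1)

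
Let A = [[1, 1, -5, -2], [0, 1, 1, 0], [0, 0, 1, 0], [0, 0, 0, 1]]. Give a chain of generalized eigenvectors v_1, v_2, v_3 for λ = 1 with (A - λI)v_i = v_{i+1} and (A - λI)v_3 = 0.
v_1 = [[-2, 2, 1, -1]]^T, v_2 = [[-1, 1, 0, 0]]^T, v_3 = [[1, 0, 0, 0]]^T

We seek v_1 ∈ ker((A - I)^3) \ ker((A - I)^2), then set v_{i+1} = (A - I) v_i.

One such chain is v_1 = [[-2, 2, 1, -1]]^T, v_2 = [[-1, 1, 0, 0]]^T, v_3 = [[1, 0, 0, 0]]^T. Check: (A - I) v_3 = [[0, 0, 0, 0]]^T = 0.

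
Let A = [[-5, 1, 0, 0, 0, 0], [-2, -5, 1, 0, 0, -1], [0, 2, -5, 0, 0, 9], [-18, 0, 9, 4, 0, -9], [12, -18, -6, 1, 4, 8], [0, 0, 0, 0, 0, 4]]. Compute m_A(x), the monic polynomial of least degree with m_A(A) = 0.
m_A(x) = (x - 4)^2(x + 5)^3

The characteristic polynomial factors as (x - 4)^3(x + 5)^3. The minimal polynomial is ∏(x - λ)^{k_λ} where k_λ is the size of the largest Jordan block at λ.

For λ = -5: rank(A + 5I) = 5, and the largest Jordan block has size 3 (the smallest k with rank((A + 5I)^k) = rank((A + 5I)^(k+1))).
For λ = 4: rank(A - 4I) = 4, and the largest Jordan block has size 2 (the smallest k with rank((A - 4I)^k) = rank((A - 4I)^(k+1))).

So m_A(x) = (x - 4)^2(x + 5)^3.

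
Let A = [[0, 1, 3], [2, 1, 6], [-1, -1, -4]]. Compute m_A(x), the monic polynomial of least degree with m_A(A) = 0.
m_A(x) = (x + 1)^2

The characteristic polynomial factors as (x + 1)^3. The minimal polynomial is ∏(x - λ)^{k_λ} where k_λ is the size of the largest Jordan block at λ.

For λ = -1: rank(A + I) = 1, and the largest Jordan block has size 2 (the smallest k with rank((A + I)^k) = rank((A + I)^(k+1))).

So m_A(x) = (x + 1)^2.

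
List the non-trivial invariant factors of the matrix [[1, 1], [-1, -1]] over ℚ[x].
x^2

The Jordan structure of A has elementary divisors x^2. Arranging the block sizes at each eigenvalue in decreasing order and taking row products gives the invariant factors.

Invariant factors (smallest first, each dividing the next): x^2.

Check: the last factor x^2 is the minimal polynomial, and the product x^2 is the characteristic polynomial.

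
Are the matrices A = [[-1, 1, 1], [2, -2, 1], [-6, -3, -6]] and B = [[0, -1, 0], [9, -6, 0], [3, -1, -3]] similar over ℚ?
Yes.

Two matrices over a field are similar if and only if they have the same invariant factors.

Both A and B have characteristic polynomial (x + 3)^3 and minimal polynomial (x + 3)^2. Computing further, both have invariant factors x + 3, (x + 3)^2. Hence A and B are similar.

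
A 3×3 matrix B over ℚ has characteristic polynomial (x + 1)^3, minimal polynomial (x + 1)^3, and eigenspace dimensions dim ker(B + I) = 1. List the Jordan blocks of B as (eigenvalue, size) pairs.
λ = -1: algebraic multiplicity 3 (exponent in χ_B), largest block size 3 (exponent in m_B), 1 block (geometric multiplicity). This forces block sizes [3].

Jordan blocks: (-1, 3)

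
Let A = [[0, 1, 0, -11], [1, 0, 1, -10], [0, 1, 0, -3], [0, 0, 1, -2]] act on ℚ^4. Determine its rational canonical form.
R = [[0, 0, 0, -8], [1, 0, 0, -6], [0, 1, 0, -1], [0, 0, 1, -2]]

The invariant factors of A (the non-unit diagonal entries of the Smith normal form of xI - A over ℚ[x]) are (x + 2)(x^3 + x + 4), each dividing the next. The characteristic polynomial is their product, (x + 2)(x^3 + x + 4).

The rational canonical form is the block-diagonal matrix of companion matrices C(f_i):
R = [[0, 0, 0, -8], [1, 0, 0, -6], [0, 1, 0, -1], [0, 0, 1, -2]].

Note the characteristic polynomial does not split into linear factors over ℚ, so A has no Jordan form over ℚ; the rational canonical form exists over any field.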